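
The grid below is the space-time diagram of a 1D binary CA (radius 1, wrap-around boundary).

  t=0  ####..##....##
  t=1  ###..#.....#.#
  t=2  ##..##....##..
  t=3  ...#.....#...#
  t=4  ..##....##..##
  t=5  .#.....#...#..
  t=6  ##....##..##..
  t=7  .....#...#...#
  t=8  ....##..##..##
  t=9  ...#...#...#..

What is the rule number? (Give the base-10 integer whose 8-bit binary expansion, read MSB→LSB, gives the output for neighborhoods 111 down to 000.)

  ### -> #   bit 7 = 1  t=0,i=0
  ##. -> .   bit 6 = 0  t=0,i=3
  #.# -> .   bit 5 = 0  t=1,i=12
  #.. -> .   bit 4 = 0  t=0,i=4
  .## -> .   bit 3 = 0  t=0,i=6
  .#. -> #   bit 2 = 1  t=1,i=5
  ..# -> #   bit 1 = 1  t=0,i=5
  ... -> .   bit 0 = 0  t=0,i=9
  bits 10000110 = 134

134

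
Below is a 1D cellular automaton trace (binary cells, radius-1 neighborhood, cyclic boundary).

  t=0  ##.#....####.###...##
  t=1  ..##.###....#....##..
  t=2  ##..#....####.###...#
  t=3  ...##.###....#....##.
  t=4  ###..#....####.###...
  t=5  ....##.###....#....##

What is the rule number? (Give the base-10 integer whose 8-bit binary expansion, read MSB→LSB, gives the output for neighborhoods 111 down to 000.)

39

  ### -> .   bit 7 = 0  t=0,i=0
  ##. -> .   bit 6 = 0  t=0,i=1
  #.# -> #   bit 5 = 1  t=0,i=2
  #.. -> .   bit 4 = 0  t=0,i=4
  .## -> .   bit 3 = 0  t=0,i=8
  .#. -> #   bit 2 = 1  t=0,i=3
  ..# -> #   bit 1 = 1  t=0,i=7
  ... -> #   bit 0 = 1  t=0,i=5
  bits 00100111 = 39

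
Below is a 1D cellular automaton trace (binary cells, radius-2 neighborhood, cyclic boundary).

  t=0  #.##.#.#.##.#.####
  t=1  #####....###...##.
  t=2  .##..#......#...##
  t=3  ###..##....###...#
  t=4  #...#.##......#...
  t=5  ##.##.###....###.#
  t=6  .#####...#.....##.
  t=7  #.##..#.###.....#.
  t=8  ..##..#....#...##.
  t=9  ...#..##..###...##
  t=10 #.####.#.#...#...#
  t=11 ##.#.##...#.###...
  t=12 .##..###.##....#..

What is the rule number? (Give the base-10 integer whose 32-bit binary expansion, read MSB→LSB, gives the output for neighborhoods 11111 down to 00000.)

2907222836

  ##### -> #   bit 31 = 1  t=0,i=16
  ####. -> .   bit 30 = 0  t=0,i=17
  ###.# -> #   bit 29 = 1  t=0,i=0
  ###.. -> .   bit 28 = 0  t=1,i=4
  ##.## -> #   bit 27 = 1  t=0,i=1
  ##.#. -> #   bit 26 = 1  t=0,i=4
  ##..# -> .   bit 25 = 0  t=2,i=3
  ##... -> #   bit 24 = 1  t=1,i=5
  #.### -> .   bit 23 = 0  t=0,i=14
  #.##. -> #   bit 22 = 1  t=0,i=2
  #.#.# -> .   bit 21 = 0  t=0,i=5
  #.#.. -> .   bit 20 = 0  t=10,i=9
  #..## -> #   bit 19 = 1  t=3,i=4
  #..#. -> .   bit 18 = 0  t=2,i=4
  #...# -> .   bit 17 = 0  t=1,i=13
  #.... -> .   bit 16 = 0  t=1,i=6
  .#### -> #   bit 15 = 1  t=0,i=15
  .###. -> .   bit 14 = 0  t=1,i=10
  .##.# -> #   bit 13 = 1  t=0,i=3
  .##.. -> #   bit 12 = 1  t=2,i=2
  .#.## -> .   bit 11 = 0  t=0,i=8
  .#.#. -> .   bit 10 = 0  t=0,i=6
  .#..# -> #   bit 9 = 1  t=9,i=4
  .#... -> #   bit 8 = 1  t=2,i=6
  ..### -> .   bit 7 = 0  t=1,i=9
  ..##. -> .   bit 6 = 0  t=1,i=15
  ..#.# -> #   bit 5 = 1  t=4,i=4
  ..#.. -> #   bit 4 = 1  t=2,i=5
  ...## -> .   bit 3 = 0  t=1,i=8
  ...#. -> #   bit 2 = 1  t=2,i=11
  ....# -> .   bit 1 = 0  t=1,i=7
  ..... -> .   bit 0 = 0  t=2,i=8
  bits 10101101010010001011001100110100 = 2907222836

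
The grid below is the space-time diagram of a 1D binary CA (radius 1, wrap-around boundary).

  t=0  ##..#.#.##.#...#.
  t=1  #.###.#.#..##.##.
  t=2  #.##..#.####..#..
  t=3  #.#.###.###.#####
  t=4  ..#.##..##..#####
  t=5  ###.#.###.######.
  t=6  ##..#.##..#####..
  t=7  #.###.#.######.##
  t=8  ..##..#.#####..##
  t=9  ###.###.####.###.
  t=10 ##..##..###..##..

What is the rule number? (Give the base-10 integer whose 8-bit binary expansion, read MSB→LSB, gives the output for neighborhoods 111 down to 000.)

158

  nb ###: next=#  (t=1,i=3, bit7=1)
  nb ##.: next=.  (t=0,i=1, bit6=0)
  nb #.#: next=.  (t=0,i=5, bit5=0)
  nb #..: next=#  (t=0,i=2, bit4=1)
  nb .##: next=#  (t=0,i=0, bit3=1)
  nb .#.: next=#  (t=0,i=4, bit2=1)
  nb ..#: next=#  (t=0,i=3, bit1=1)
  nb ...: next=.  (t=0,i=13, bit0=0)
  bits 10011110 = 158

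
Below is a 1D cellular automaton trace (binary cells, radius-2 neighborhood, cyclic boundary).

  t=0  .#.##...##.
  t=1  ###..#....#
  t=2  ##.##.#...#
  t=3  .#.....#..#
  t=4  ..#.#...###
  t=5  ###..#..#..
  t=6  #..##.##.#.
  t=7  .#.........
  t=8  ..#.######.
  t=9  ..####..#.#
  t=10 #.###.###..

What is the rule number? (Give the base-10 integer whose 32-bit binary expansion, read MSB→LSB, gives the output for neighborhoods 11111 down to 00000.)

1669630881

  #####|.  b31=0 t=8,i=6
  ####.|#  b30=1 t=1,i=1
  ###.#|#  b29=1 t=2,i=1
  ###..|.  b28=0 t=1,i=2
  ##.##|.  b27=0 t=2,i=2
  ##.#.|.  b26=0 t=2,i=5
  ##..#|#  b25=1 t=0,i=10
  ##...|#  b24=1 t=0,i=5
  #.###|#  b23=1 t=8,i=4
  #.##.|.  b22=0 t=0,i=3
  #.#.#|.  b21=0 t=6,i=9
  #.#..|.  b20=0 t=2,i=6
  #..##|.  b19=0 t=5,i=10
  #..#.|#  b18=1 t=0,i=0
  #...#|.  b17=0 t=0,i=6
  #....|.  b16=0 t=1,i=7
  .####|#  b15=1 t=1,i=0
  .###.|.  b14=0 t=2,i=0
  .##.#|.  b13=0 t=2,i=4
  .##..|.  b12=0 t=0,i=4
  .#.##|#  b11=1 t=0,i=2
  .#.#.|.  b10=0 t=3,i=0
  .#..#|#  b9=1 t=3,i=8
  .#...|#  b8=1 t=1,i=6
  ..###|#  b7=1 t=1,i=10
  ..##.|.  b6=0 t=0,i=8
  ..#.#|#  b5=1 t=0,i=1
  ..#..|.  b4=0 t=1,i=5
  ...##|.  b3=0 t=0,i=7
  ...#.|.  b2=0 t=3,i=6
  ....#|.  b1=0 t=1,i=8
  .....|#  b0=1 t=3,i=4
  bits 01100011100001001000101110100001 = 1669630881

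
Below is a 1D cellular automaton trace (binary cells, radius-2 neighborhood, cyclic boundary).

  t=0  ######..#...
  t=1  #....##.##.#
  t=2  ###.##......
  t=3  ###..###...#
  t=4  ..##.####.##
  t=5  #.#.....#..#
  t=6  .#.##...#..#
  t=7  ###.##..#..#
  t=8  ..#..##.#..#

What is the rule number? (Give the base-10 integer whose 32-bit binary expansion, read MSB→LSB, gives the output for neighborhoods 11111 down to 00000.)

  ##### -> .   bit 31 = 0  t=0,i=2
  ####. -> .   bit 30 = 0  t=0,i=4
  ###.# -> #   bit 29 = 1  t=2,i=2
  ###.. -> #   bit 28 = 1  t=0,i=5
  ##.## -> .   bit 27 = 0  t=1,i=7
  ##.#. -> #   bit 26 = 1  t=5,i=1
  ##..# -> #   bit 25 = 1  t=0,i=6
  ##... -> #   bit 24 = 1  t=1,i=1
  #.### -> .   bit 23 = 0  t=4,i=5
  #.##. -> .   bit 22 = 0  t=1,i=8
  #.#.# -> #   bit 21 = 1  t=6,i=1
  #.#.. -> .   bit 20 = 0  t=5,i=2
  #..## -> .   bit 19 = 0  t=3,i=4
  #..#. -> .   bit 18 = 0  t=0,i=7
  #...# -> .   bit 17 = 0  t=0,i=10
  #.... -> #   bit 16 = 1  t=1,i=2
  .#### -> .   bit 15 = 0  t=0,i=1
  .###. -> #   bit 14 = 1  t=2,i=1
  .##.# -> .   bit 13 = 0  t=1,i=6
  .##.. -> #   bit 12 = 1  t=1,i=0
  .#.## -> #   bit 11 = 1  t=6,i=2
  .#.#. -> #   bit 10 = 1  t=6,i=0
  .#..# -> .   bit 9 = 0  t=5,i=9
  .#... -> #   bit 8 = 1  t=0,i=9
  ..### -> #   bit 7 = 1  t=0,i=0
  ..##. -> #   bit 6 = 1  t=1,i=5
  ..#.# -> #   bit 5 = 1  t=6,i=11
  ..#.. -> #   bit 4 = 1  t=0,i=8
  ...## -> #   bit 3 = 1  t=0,i=11
  ...#. -> .   bit 2 = 0  t=5,i=7
  ....# -> .   bit 1 = 0  t=1,i=3
  ..... -> .   bit 0 = 0  t=2,i=8
  bits 00110111001000010101110111111000 = 924933624

924933624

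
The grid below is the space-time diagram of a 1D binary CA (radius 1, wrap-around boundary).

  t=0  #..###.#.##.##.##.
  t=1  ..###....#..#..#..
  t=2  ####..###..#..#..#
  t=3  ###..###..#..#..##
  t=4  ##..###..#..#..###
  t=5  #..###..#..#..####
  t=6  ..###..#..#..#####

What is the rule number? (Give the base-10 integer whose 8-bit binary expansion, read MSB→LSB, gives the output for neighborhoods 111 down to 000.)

  ###|#  b7=1 t=0,i=4
  ##.|.  b6=0 t=0,i=5
  #.#|.  b5=0 t=0,i=6
  #..|.  b4=0 t=0,i=1
  .##|#  b3=1 t=0,i=3
  .#.|.  b2=0 t=0,i=0
  ..#|#  b1=1 t=0,i=2
  ...|#  b0=1 t=1,i=0
  bits 10001011 = 139

139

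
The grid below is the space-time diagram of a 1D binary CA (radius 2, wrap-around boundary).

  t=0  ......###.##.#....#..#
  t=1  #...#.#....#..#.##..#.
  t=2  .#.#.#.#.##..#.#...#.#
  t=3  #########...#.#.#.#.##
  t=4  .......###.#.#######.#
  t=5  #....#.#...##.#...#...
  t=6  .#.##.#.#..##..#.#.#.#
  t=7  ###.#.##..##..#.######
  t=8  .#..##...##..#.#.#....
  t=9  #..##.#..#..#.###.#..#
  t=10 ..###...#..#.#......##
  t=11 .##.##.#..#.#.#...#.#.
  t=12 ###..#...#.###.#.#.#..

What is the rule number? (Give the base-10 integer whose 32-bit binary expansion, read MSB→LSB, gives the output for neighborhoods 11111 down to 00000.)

1361882566

  nb #####: next=.  (t=3,i=0, bit31=0)
  nb ####.: next=#  (t=3,i=7, bit30=1)
  nb ###.#: next=.  (t=0,i=8, bit29=0)
  nb ###..: next=#  (t=3,i=8, bit28=1)
  nb ##.##: next=.  (t=0,i=9, bit27=0)
  nb ##.#.: next=.  (t=0,i=12, bit26=0)
  nb ##..#: next=.  (t=1,i=18, bit25=0)
  nb ##...: next=#  (t=3,i=9, bit24=1)
  nb #.###: next=.  (t=3,i=20, bit23=0)
  nb #.##.: next=.  (t=0,i=10, bit22=0)
  nb #.#.#: next=#  (t=2,i=1, bit21=1)
  nb #.#..: next=.  (t=0,i=13, bit20=0)
  nb #..##: next=#  (t=6,i=10, bit19=1)
  nb #..#.: next=#  (t=0,i=20, bit18=1)
  nb #...#: next=.  (t=1,i=2, bit17=0)
  nb #....: next=.  (t=0,i=1, bit16=0)
  nb .####: next=#  (t=3,i=21, bit15=1)
  nb .###.: next=.  (t=0,i=7, bit14=0)
  nb .##.#: next=#  (t=0,i=11, bit13=1)
  nb .##..: next=.  (t=1,i=17, bit12=0)
  nb .#.##: next=#  (t=1,i=15, bit11=1)
  nb .#.#.: next=#  (t=1,i=5, bit10=1)
  nb .#..#: next=.  (t=0,i=19, bit9=0)
  nb .#...: next=#  (t=0,i=0, bit8=1)
  nb ..###: next=#  (t=0,i=6, bit7=1)
  nb ..##.: next=#  (t=5,i=11, bit6=1)
  nb ..#.#: next=.  (t=1,i=4, bit5=0)
  nb ..#..: next=.  (t=0,i=18, bit4=0)
  nb ...##: next=.  (t=0,i=5, bit3=0)
  nb ...#.: next=#  (t=0,i=17, bit2=1)
  nb ....#: next=#  (t=0,i=4, bit1=1)
  nb .....: next=.  (t=0,i=2, bit0=0)
  bits 01010001001011001010110111000110 = 1361882566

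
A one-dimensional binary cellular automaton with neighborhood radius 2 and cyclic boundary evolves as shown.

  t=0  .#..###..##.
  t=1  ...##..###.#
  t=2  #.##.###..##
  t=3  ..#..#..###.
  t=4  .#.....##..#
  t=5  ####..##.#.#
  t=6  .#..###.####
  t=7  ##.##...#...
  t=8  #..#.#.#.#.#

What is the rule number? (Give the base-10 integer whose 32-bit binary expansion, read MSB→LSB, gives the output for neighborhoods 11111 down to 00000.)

  ##### -> #   bit 31 = 1  t=5,i=1
  ####. -> .   bit 30 = 0  t=5,i=2
  ###.# -> .   bit 29 = 0  t=1,i=9
  ###.. -> .   bit 28 = 0  t=0,i=6
  ##.## -> .   bit 27 = 0  t=2,i=1
  ##.#. -> #   bit 26 = 1  t=1,i=10
  ##..# -> #   bit 25 = 1  t=0,i=7
  ##... -> #   bit 24 = 1  t=3,i=11
  #.### -> #   bit 23 = 1  t=2,i=5
  #.##. -> #   bit 22 = 1  t=2,i=2
  #.#.# -> #   bit 21 = 1  t=5,i=9
  #.#.. -> #   bit 20 = 1  t=1,i=11
  #..## -> #   bit 19 = 1  t=0,i=3
  #..#. -> .   bit 18 = 0  t=0,i=0
  #...# -> .   bit 17 = 0  t=1,i=1
  #.... -> #   bit 16 = 1  t=4,i=3
  .#### -> .   bit 15 = 0  t=5,i=0
  .###. -> .   bit 14 = 0  t=0,i=5
  .##.# -> .   bit 13 = 0  t=2,i=3
  .##.. -> .   bit 12 = 0  t=0,i=10
  .#.## -> #   bit 11 = 1  t=5,i=10
  .#.#. -> #   bit 10 = 1  t=4,i=0
  .#..# -> .   bit 9 = 0  t=0,i=2
  .#... -> #   bit 8 = 1  t=1,i=0
  ..### -> #   bit 7 = 1  t=0,i=4
  ..##. -> #   bit 6 = 1  t=0,i=9
  ..#.# -> #   bit 5 = 1  t=4,i=11
  ..#.. -> .   bit 4 = 0  t=0,i=1
  ...## -> #   bit 3 = 1  t=1,i=2
  ...#. -> #   bit 2 = 1  t=3,i=1
  ....# -> .   bit 1 = 0  t=4,i=5
  ..... -> .   bit 0 = 0  t=4,i=4
  bits 10000111111110010000110111101100 = 2281246188

2281246188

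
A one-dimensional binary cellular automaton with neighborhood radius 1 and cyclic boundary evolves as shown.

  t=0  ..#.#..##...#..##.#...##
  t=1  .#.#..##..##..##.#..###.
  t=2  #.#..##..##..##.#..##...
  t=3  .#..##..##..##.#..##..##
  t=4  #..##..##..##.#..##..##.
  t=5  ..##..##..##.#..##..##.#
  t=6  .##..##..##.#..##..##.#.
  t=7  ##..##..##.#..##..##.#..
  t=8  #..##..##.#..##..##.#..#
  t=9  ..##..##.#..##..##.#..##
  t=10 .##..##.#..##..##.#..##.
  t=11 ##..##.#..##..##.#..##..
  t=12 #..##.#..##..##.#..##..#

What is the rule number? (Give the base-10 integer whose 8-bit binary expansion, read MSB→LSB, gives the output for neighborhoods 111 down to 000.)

43

  ###|.  b7=0 t=1,i=21
  ##.|.  b6=0 t=0,i=8
  #.#|#  b5=1 t=0,i=3
  #..|.  b4=0 t=0,i=0
  .##|#  b3=1 t=0,i=7
  .#.|.  b2=0 t=0,i=2
  ..#|#  b1=1 t=0,i=1
  ...|#  b0=1 t=0,i=10
  bits 00101011 = 43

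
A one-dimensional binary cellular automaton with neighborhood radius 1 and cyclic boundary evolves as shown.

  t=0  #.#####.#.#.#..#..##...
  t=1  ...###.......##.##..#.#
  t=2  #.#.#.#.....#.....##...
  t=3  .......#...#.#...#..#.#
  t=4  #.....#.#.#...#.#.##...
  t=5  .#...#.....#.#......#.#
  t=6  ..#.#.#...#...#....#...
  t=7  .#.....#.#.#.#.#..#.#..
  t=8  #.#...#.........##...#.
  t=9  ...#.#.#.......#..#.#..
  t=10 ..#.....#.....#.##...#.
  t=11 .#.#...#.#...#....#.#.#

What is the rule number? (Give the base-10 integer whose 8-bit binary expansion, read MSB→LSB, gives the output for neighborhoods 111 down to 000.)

146

  nb ###: next=#  (t=0,i=3, bit7=1)
  nb ##.: next=.  (t=0,i=6, bit6=0)
  nb #.#: next=.  (t=0,i=1, bit5=0)
  nb #..: next=#  (t=0,i=13, bit4=1)
  nb .##: next=.  (t=0,i=2, bit3=0)
  nb .#.: next=.  (t=0,i=0, bit2=0)
  nb ..#: next=#  (t=0,i=14, bit1=1)
  nb ...: next=.  (t=0,i=21, bit0=0)
  bits 10010010 = 146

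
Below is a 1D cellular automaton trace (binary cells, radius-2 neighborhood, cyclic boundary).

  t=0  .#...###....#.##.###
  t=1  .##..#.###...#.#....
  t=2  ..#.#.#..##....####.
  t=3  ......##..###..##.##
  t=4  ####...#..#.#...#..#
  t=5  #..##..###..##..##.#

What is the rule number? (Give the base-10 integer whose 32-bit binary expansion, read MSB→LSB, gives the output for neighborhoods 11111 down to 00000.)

286636945

  ##### -> .   bit 31 = 0  t=4,i=1
  ####. -> .   bit 30 = 0  t=2,i=17
  ###.# -> .   bit 29 = 0  t=0,i=19
  ###.. -> #   bit 28 = 1  t=0,i=7
  ##.## -> .   bit 27 = 0  t=0,i=16
  ##.#. -> .   bit 26 = 0  t=0,i=0
  ##..# -> .   bit 25 = 0  t=1,i=3
  ##... -> #   bit 24 = 1  t=0,i=8
  #.### -> .   bit 23 = 0  t=0,i=17
  #.##. -> .   bit 22 = 0  t=0,i=14
  #.#.# -> .   bit 21 = 0  t=2,i=4
  #.#.. -> #   bit 20 = 1  t=0,i=1
  #..## -> .   bit 19 = 0  t=2,i=8
  #..#. -> #   bit 18 = 1  t=1,i=4
  #...# -> .   bit 17 = 0  t=0,i=3
  #.... -> #   bit 16 = 1  t=0,i=9
  .#### -> #   bit 15 = 1  t=2,i=16
  .###. -> .   bit 14 = 0  t=0,i=6
  .##.# -> #   bit 13 = 1  t=0,i=15
  .##.. -> #   bit 12 = 1  t=1,i=2
  .#.## -> #   bit 11 = 1  t=0,i=13
  .#.#. -> .   bit 10 = 0  t=1,i=14
  .#..# -> #   bit 9 = 1  t=2,i=7
  .#... -> #   bit 8 = 1  t=0,i=2
  ..### -> #   bit 7 = 1  t=0,i=5
  ..##. -> .   bit 6 = 0  t=1,i=1
  ..#.# -> .   bit 5 = 0  t=0,i=12
  ..#.. -> #   bit 4 = 1  t=4,i=7
  ...## -> .   bit 3 = 0  t=0,i=4
  ...#. -> .   bit 2 = 0  t=0,i=11
  ....# -> .   bit 1 = 0  t=0,i=10
  ..... -> #   bit 0 = 1  t=1,i=18
  bits 00010001000101011011101110010001 = 286636945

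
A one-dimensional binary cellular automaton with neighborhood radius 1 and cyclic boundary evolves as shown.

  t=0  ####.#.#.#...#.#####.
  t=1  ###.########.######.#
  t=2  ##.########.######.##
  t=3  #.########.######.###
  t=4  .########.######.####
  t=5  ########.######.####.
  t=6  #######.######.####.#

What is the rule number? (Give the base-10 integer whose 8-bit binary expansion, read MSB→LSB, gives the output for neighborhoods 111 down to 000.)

  nb ###: next=#  (t=0,i=1, bit7=1)
  nb ##.: next=.  (t=0,i=3, bit6=0)
  nb #.#: next=#  (t=0,i=4, bit5=1)
  nb #..: next=#  (t=0,i=10, bit4=1)
  nb .##: next=#  (t=0,i=0, bit3=1)
  nb .#.: next=#  (t=0,i=5, bit2=1)
  nb ..#: next=.  (t=0,i=12, bit1=0)
  nb ...: next=#  (t=0,i=11, bit0=1)
  bits 10111101 = 189

189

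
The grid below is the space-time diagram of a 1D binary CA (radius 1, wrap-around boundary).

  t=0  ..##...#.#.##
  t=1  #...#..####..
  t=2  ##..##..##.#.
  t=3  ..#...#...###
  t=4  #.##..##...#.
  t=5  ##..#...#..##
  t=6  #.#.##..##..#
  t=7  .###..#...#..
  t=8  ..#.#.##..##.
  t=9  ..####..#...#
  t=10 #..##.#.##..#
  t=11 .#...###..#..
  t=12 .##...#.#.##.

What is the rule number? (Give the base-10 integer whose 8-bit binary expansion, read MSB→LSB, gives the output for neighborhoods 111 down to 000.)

  ### -> #   bit 7 = 1  t=1,i=8
  ##. -> .   bit 6 = 0  t=0,i=3
  #.# -> #   bit 5 = 1  t=0,i=8
  #.. -> #   bit 4 = 1  t=0,i=0
  .## -> .   bit 3 = 0  t=0,i=2
  .#. -> #   bit 2 = 1  t=0,i=7
  ..# -> .   bit 1 = 0  t=0,i=1
  ... -> .   bit 0 = 0  t=0,i=5
  bits 10110100 = 180

180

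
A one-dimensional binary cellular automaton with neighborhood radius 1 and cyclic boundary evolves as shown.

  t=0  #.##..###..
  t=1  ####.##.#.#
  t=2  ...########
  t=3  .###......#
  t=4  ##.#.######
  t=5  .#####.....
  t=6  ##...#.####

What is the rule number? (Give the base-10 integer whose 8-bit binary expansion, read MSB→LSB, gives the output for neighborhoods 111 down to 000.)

  ###|.  b7=0 t=0,i=7
  ##.|#  b6=1 t=0,i=3
  #.#|#  b5=1 t=0,i=1
  #..|.  b4=0 t=0,i=4
  .##|#  b3=1 t=0,i=2
  .#.|#  b2=1 t=0,i=0
  ..#|#  b1=1 t=0,i=5
  ...|#  b0=1 t=2,i=1
  bits 01101111 = 111

111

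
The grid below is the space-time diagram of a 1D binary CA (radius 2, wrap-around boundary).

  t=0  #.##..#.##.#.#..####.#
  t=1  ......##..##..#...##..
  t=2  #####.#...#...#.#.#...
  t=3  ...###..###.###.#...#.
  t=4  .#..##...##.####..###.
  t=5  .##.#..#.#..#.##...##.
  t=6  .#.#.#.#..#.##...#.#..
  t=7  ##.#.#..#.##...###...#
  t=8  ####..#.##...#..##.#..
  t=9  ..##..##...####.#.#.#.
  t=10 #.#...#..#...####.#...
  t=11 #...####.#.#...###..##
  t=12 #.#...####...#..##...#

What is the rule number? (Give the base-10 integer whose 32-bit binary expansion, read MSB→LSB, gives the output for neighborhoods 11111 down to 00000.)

1956792951

  [31] ##### => .  t=2,i=2
  [30] ####. => #  t=0,i=18
  [29] ###.# => #  t=0,i=19
  [28] ###.. => #  t=3,i=5
  [27] ##.## => .  t=0,i=1
  [26] ##.#. => #  t=0,i=10
  [25] ##..# => .  t=0,i=4
  [24] ##... => .  t=1,i=20
  [23] #.### => #  t=3,i=12
  [22] #.##. => .  t=0,i=2
  [21] #.#.# => #  t=0,i=11
  [20] #.#.. => .  t=0,i=13
  [19] #..## => .  t=0,i=15
  [18] #..#. => .  t=0,i=5
  [17] #...# => #  t=1,i=16
  [16] #.... => .  t=1,i=21
  [15] .#### => .  t=0,i=17
  [14] .###. => #  t=3,i=4
  [13] .##.# => .  t=0,i=0
  [12] .##.. => .  t=0,i=3
  [11] .#.## => #  t=0,i=7
  [10] .#.#. => .  t=0,i=12
  [9] .#..# => #  t=0,i=14
  [8] .#... => .  t=1,i=15
  [7] ..### => .  t=0,i=16
  [6] ..##. => #  t=1,i=6
  [5] ..#.# => #  t=0,i=6
  [4] ..#.. => #  t=1,i=14
  [3] ...## => .  t=1,i=5
  [2] ...#. => #  t=2,i=9
  [1] ....# => #  t=1,i=4
  [0] ..... => #  t=1,i=0
  bits 01110100101000100100101001110111 = 1956792951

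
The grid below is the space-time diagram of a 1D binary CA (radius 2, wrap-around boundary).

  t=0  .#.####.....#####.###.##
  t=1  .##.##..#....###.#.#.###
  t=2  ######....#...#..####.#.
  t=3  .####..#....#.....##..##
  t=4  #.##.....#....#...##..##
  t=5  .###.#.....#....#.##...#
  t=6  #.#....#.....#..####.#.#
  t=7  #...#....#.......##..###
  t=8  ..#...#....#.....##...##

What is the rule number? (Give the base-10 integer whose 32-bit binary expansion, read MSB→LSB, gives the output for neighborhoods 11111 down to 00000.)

3361995872

  [31] ##### => #  t=0,i=14
  [30] ####. => #  t=0,i=5
  [29] ###.# => .  t=0,i=16
  [28] ###.. => .  t=0,i=6
  [27] ##.## => #  t=0,i=17
  [26] ##.#. => .  t=0,i=0
  [25] ##..# => .  t=1,i=6
  [24] ##... => .  t=0,i=7
  [23] #.### => .  t=0,i=3
  [22] #.##. => #  t=0,i=22
  [21] #.#.# => #  t=0,i=1
  [20] #.#.. => .  t=5,i=5
  [19] #..## => .  t=2,i=16
  [18] #..#. => .  t=1,i=7
  [17] #...# => #  t=2,i=12
  [16] #.... => #  t=0,i=8
  [15] .#### => #  t=0,i=4
  [14] .###. => #  t=0,i=19
  [13] .##.# => #  t=0,i=23
  [12] .##.. => #  t=1,i=5
  [11] .#.## => #  t=0,i=2
  [10] .#.#. => #  t=1,i=18
  [9] .#..# => .  t=2,i=15
  [8] .#... => .  t=1,i=9
  [7] ..### => .  t=0,i=12
  [6] ..##. => #  t=3,i=18
  [5] ..#.# => #  t=5,i=16
  [4] ..#.. => .  t=1,i=8
  [3] ...## => .  t=0,i=11
  [2] ...#. => .  t=2,i=9
  [1] ....# => .  t=0,i=10
  [0] ..... => .  t=0,i=9
  bits 11001000011000111111110001100000 = 3361995872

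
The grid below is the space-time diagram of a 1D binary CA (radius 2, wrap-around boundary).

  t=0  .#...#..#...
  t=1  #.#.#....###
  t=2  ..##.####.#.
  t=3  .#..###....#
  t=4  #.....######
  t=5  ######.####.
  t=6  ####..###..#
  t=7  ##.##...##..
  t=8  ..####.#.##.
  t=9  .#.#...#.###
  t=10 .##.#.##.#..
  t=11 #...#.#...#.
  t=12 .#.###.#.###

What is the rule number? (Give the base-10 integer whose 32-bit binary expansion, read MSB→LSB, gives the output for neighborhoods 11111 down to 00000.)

  nb #####: next=#  (t=4,i=8, bit31=1)
  nb ####.: next=.  (t=1,i=11, bit30=0)
  nb ###.#: next=.  (t=1,i=0, bit29=0)
  nb ###..: next=#  (t=3,i=6, bit28=1)
  nb ##.##: next=#  (t=2,i=4, bit27=1)
  nb ##.#.: next=.  (t=1,i=1, bit26=0)
  nb ##..#: next=#  (t=6,i=4, bit25=1)
  nb ##...: next=#  (t=3,i=7, bit24=1)
  nb #.###: next=#  (t=2,i=5, bit23=1)
  nb #.##.: next=#  (t=7,i=3, bit22=1)
  nb #.#.#: next=#  (t=1,i=2, bit21=1)
  nb #.#..: next=.  (t=1,i=4, bit20=0)
  nb #..##: next=.  (t=3,i=3, bit19=0)
  nb #..#.: next=.  (t=0,i=7, bit18=0)
  nb #...#: next=.  (t=0,i=3, bit17=0)
  nb #....: next=#  (t=0,i=10, bit16=1)
  nb .####: next=#  (t=1,i=10, bit15=1)
  nb .###.: next=.  (t=3,i=5, bit14=0)
  nb .##.#: next=.  (t=2,i=3, bit13=0)
  nb .##..: next=#  (t=7,i=4, bit12=1)
  nb .#.##: next=.  (t=8,i=8, bit11=0)
  nb .#.#.: next=#  (t=1,i=3, bit10=1)
  nb .#..#: next=.  (t=0,i=6, bit9=0)
  nb .#...: next=#  (t=0,i=2, bit8=1)
  nb ..###: next=.  (t=1,i=9, bit7=0)
  nb ..##.: next=.  (t=2,i=2, bit6=0)
  nb ..#.#: next=#  (t=3,i=11, bit5=1)
  nb ..#..: next=.  (t=0,i=1, bit4=0)
  nb ...##: next=#  (t=1,i=8, bit3=1)
  nb ...#.: next=#  (t=0,i=0, bit2=1)
  nb ....#: next=#  (t=0,i=11, bit1=1)
  nb .....: next=#  (t=4,i=3, bit0=1)
  bits 10011011111000011001010100101111 = 2615252271

2615252271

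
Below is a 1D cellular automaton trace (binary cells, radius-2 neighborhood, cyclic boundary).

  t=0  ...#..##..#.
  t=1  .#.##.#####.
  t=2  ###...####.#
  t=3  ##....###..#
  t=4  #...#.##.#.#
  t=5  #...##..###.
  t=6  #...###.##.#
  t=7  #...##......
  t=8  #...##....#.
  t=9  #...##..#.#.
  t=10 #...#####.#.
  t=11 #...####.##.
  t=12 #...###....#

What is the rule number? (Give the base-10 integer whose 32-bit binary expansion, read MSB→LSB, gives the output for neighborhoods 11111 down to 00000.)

  nb #####: next=#  (t=1,i=8, bit31=1)
  nb ####.: next=#  (t=1,i=9, bit30=1)
  nb ###.#: next=.  (t=2,i=9, bit29=0)
  nb ###..: next=.  (t=1,i=10, bit28=0)
  nb ##.##: next=.  (t=1,i=5, bit27=0)
  nb ##.#.: next=#  (t=4,i=8, bit26=1)
  nb ##..#: next=#  (t=0,i=8, bit25=1)
  nb ##...: next=.  (t=2,i=3, bit24=0)
  nb #.###: next=#  (t=1,i=6, bit23=1)
  nb #.##.: next=.  (t=1,i=3, bit22=0)
  nb #.#.#: next=#  (t=4,i=9, bit21=1)
  nb #.#..: next=#  (t=5,i=0, bit20=1)
  nb #..##: next=.  (t=0,i=5, bit19=0)
  nb #..#.: next=#  (t=0,i=9, bit18=1)
  nb #...#: next=.  (t=2,i=4, bit17=0)
  nb #....: next=.  (t=0,i=0, bit16=0)
  nb .####: next=#  (t=1,i=7, bit15=1)
  nb .###.: next=#  (t=3,i=0, bit14=1)
  nb .##.#: next=.  (t=1,i=4, bit13=0)
  nb .##..: next=#  (t=0,i=7, bit12=1)
  nb .#.##: next=#  (t=1,i=2, bit11=1)
  nb .#.#.: next=.  (t=8,i=11, bit10=0)
  nb .#..#: next=#  (t=0,i=4, bit9=1)
  nb .#...: next=.  (t=0,i=11, bit8=0)
  nb ..###: next=#  (t=2,i=6, bit7=1)
  nb ..##.: next=#  (t=0,i=6, bit6=1)
  nb ..#.#: next=#  (t=1,i=1, bit5=1)
  nb ..#..: next=#  (t=0,i=3, bit4=1)
  nb ...##: next=.  (t=2,i=5, bit3=0)
  nb ...#.: next=.  (t=0,i=2, bit2=0)
  nb ....#: next=#  (t=0,i=1, bit1=1)
  nb .....: next=.  (t=7,i=8, bit0=0)
  bits 11000110101101001101101011110010 = 3333741298

3333741298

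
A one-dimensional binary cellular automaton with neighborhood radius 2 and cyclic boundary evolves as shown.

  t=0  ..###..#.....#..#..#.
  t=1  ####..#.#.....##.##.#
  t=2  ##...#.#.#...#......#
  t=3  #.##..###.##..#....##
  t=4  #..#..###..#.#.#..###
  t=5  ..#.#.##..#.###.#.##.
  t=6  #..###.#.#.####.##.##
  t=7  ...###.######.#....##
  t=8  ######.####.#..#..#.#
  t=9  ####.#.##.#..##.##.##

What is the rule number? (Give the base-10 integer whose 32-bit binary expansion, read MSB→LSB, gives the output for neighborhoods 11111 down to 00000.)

  nb #####: next=#  (t=1,i=1, bit31=1)
  nb ####.: next=.  (t=1,i=2, bit30=0)
  nb ###.#: next=#  (t=3,i=0, bit29=1)
  nb ###..: next=.  (t=0,i=4, bit28=0)
  nb ##.##: next=.  (t=1,i=16, bit27=0)
  nb ##.#.: next=.  (t=5,i=15, bit26=0)
  nb ##..#: next=.  (t=0,i=5, bit25=0)
  nb ##...: next=#  (t=2,i=2, bit24=1)
  nb #.###: next=#  (t=1,i=20, bit23=1)
  nb #.##.: next=.  (t=1,i=17, bit22=0)
  nb #.#.#: next=#  (t=2,i=7, bit21=1)
  nb #.#..: next=.  (t=1,i=8, bit20=0)
  nb #..##: next=.  (t=3,i=5, bit19=0)
  nb #..#.: next=#  (t=0,i=6, bit18=1)
  nb #...#: next=#  (t=0,i=0, bit17=1)
  nb #....: next=.  (t=0,i=9, bit16=0)
  nb .####: next=#  (t=1,i=0, bit15=1)
  nb .###.: next=#  (t=0,i=3, bit14=1)
  nb .##.#: next=.  (t=1,i=15, bit13=0)
  nb .##..: next=#  (t=3,i=3, bit12=1)
  nb .#.##: next=#  (t=5,i=5, bit11=1)
  nb .#.#.: next=#  (t=1,i=7, bit10=1)
  nb .#..#: next=#  (t=0,i=14, bit9=1)
  nb .#...: next=#  (t=0,i=8, bit8=1)
  nb ..###: next=#  (t=0,i=2, bit7=1)
  nb ..##.: next=.  (t=1,i=14, bit6=0)
  nb ..#.#: next=.  (t=1,i=6, bit5=0)
  nb ..#..: next=.  (t=0,i=7, bit4=0)
  nb ...##: next=#  (t=0,i=1, bit3=1)
  nb ...#.: next=.  (t=0,i=12, bit2=0)
  nb ....#: next=.  (t=0,i=11, bit1=0)
  nb .....: next=.  (t=0,i=10, bit0=0)
  bits 10100001101001101101111110001000 = 2712067976

2712067976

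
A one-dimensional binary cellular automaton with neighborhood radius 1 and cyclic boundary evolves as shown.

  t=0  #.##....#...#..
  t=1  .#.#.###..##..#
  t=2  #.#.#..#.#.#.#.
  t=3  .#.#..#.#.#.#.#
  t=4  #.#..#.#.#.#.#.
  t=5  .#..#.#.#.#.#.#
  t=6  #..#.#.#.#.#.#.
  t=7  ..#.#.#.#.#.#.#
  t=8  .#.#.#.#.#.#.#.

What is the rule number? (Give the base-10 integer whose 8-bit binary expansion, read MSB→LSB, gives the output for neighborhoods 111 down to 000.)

99

  [7] ### => .  t=1,i=6
  [6] ##. => #  t=0,i=3
  [5] #.# => #  t=0,i=1
  [4] #.. => .  t=0,i=4
  [3] .## => .  t=0,i=2
  [2] .#. => .  t=0,i=0
  [1] ..# => #  t=0,i=7
  [0] ... => #  t=0,i=5
  bits 01100011 = 99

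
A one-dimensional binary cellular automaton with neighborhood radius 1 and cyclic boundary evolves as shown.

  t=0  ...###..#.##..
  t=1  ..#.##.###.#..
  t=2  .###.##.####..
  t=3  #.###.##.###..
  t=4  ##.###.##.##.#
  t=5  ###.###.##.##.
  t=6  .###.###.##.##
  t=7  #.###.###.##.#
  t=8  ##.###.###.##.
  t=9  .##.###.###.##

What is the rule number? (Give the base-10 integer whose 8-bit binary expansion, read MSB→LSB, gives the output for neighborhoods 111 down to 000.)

  [7] ### => #  t=0,i=4
  [6] ##. => #  t=0,i=5
  [5] #.# => #  t=0,i=9
  [4] #.. => .  t=0,i=6
  [3] .## => .  t=0,i=3
  [2] .#. => #  t=0,i=8
  [1] ..# => #  t=0,i=2
  [0] ... => .  t=0,i=0
  bits 11100110 = 230

230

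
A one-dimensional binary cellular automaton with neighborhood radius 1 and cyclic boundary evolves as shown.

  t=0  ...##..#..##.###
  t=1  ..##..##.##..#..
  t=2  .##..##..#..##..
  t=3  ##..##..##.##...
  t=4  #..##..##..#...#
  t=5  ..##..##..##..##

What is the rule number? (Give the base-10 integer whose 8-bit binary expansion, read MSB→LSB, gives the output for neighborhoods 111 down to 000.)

14

  [7] ### => .  t=0,i=14
  [6] ##. => .  t=0,i=4
  [5] #.# => .  t=0,i=12
  [4] #.. => .  t=0,i=0
  [3] .## => #  t=0,i=3
  [2] .#. => #  t=0,i=7
  [1] ..# => #  t=0,i=2
  [0] ... => .  t=0,i=1
  bits 00001110 = 14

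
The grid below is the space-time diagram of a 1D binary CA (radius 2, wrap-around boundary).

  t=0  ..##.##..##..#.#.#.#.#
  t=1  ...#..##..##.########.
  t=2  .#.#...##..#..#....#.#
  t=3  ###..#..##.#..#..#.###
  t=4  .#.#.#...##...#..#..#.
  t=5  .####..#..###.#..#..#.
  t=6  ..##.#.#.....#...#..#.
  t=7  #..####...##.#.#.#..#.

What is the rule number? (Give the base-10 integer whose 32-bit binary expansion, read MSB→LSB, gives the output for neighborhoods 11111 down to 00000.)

1193456691

  [31] ##### => .  t=1,i=15
  [30] ####. => #  t=1,i=19
  [29] ###.# => .  t=5,i=12
  [28] ###.. => .  t=1,i=20
  [27] ##.## => .  t=0,i=4
  [26] ##.#. => #  t=3,i=10
  [25] ##..# => #  t=0,i=7
  [24] ##... => #  t=1,i=21
  [23] #.### => .  t=1,i=13
  [22] #.##. => .  t=0,i=5
  [21] #.#.# => #  t=0,i=15
  [20] #.#.. => .  t=0,i=21
  [19] #..## => .  t=0,i=1
  [18] #..#. => .  t=0,i=12
  [17] #...# => #  t=2,i=5
  [16] #.... => .  t=1,i=0
  [15] .#### => #  t=1,i=14
  [14] .###. => .  t=5,i=11
  [13] .##.# => #  t=0,i=3
  [12] .##.. => #  t=0,i=6
  [11] .#.## => .  t=3,i=18
  [10] .#.#. => #  t=0,i=14
  [9] .#..# => .  t=0,i=0
  [8] .#... => .  t=2,i=4
  [7] ..### => .  t=5,i=1
  [6] ..##. => .  t=0,i=2
  [5] ..#.# => #  t=0,i=13
  [4] ..#.. => #  t=1,i=3
  [3] ...## => .  t=2,i=6
  [2] ...#. => .  t=1,i=2
  [1] ....# => #  t=1,i=1
  [0] ..... => #  t=6,i=10
  bits 01000111001000101011010000110011 = 1193456691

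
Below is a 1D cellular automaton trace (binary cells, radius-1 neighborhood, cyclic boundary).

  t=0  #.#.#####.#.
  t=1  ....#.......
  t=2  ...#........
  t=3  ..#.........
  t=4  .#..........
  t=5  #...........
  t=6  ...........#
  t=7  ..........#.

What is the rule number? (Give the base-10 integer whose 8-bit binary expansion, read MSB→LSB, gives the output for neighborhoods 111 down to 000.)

10

  nb ###: next=.  (t=0,i=5, bit7=0)
  nb ##.: next=.  (t=0,i=8, bit6=0)
  nb #.#: next=.  (t=0,i=1, bit5=0)
  nb #..: next=.  (t=1,i=5, bit4=0)
  nb .##: next=#  (t=0,i=4, bit3=1)
  nb .#.: next=.  (t=0,i=0, bit2=0)
  nb ..#: next=#  (t=1,i=3, bit1=1)
  nb ...: next=.  (t=1,i=0, bit0=0)
  bits 00001010 = 10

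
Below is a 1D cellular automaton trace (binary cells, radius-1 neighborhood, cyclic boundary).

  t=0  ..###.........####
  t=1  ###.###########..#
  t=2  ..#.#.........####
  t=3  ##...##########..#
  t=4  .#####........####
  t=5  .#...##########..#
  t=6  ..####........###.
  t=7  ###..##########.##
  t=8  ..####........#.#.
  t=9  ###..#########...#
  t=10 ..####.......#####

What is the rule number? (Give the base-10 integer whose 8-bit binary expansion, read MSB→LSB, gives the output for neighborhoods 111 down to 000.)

  [7] ### => .  t=0,i=3
  [6] ##. => #  t=0,i=4
  [5] #.# => .  t=1,i=3
  [4] #.. => #  t=0,i=0
  [3] .## => #  t=0,i=2
  [2] .#. => .  t=2,i=2
  [1] ..# => #  t=0,i=1
  [0] ... => #  t=0,i=6
  bits 01011011 = 91

91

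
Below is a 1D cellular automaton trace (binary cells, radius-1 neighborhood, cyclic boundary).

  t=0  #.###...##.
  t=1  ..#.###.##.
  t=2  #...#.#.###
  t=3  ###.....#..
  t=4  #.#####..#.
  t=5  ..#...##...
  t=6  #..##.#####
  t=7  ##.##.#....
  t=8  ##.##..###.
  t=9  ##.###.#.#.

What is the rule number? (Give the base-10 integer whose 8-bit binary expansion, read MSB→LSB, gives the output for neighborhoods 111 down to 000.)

89

  nb ###: next=.  (t=0,i=3, bit7=0)
  nb ##.: next=#  (t=0,i=4, bit6=1)
  nb #.#: next=.  (t=0,i=1, bit5=0)
  nb #..: next=#  (t=0,i=5, bit4=1)
  nb .##: next=#  (t=0,i=2, bit3=1)
  nb .#.: next=.  (t=0,i=0, bit2=0)
  nb ..#: next=.  (t=0,i=7, bit1=0)
  nb ...: next=#  (t=0,i=6, bit0=1)
  bits 01011001 = 89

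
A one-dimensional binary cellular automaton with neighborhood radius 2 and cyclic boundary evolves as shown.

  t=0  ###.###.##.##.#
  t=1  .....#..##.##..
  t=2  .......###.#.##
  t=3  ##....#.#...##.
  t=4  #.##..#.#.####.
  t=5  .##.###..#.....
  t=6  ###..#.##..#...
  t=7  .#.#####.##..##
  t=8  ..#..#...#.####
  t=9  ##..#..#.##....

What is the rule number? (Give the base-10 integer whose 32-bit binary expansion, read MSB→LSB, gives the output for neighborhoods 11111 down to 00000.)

  [31] ##### => #  t=7,i=5
  [30] ####. => .  t=0,i=1
  [29] ###.# => .  t=0,i=2
  [28] ###.. => .  t=5,i=6
  [27] ##.## => .  t=0,i=3
  [26] ##.#. => .  t=2,i=10
  [25] ##..# => #  t=4,i=4
  [24] ##... => #  t=1,i=13
  [23] #.### => .  t=0,i=4
  [22] #.##. => #  t=0,i=8
  [21] #.#.# => .  t=2,i=11
  [20] #.#.. => #  t=3,i=8
  [19] #..## => #  t=1,i=7
  [18] #..#. => #  t=4,i=5
  [17] #...# => #  t=3,i=10
  [16] #.... => #  t=1,i=14
  [15] .#### => .  t=0,i=0
  [14] .###. => #  t=0,i=5
  [13] .##.# => #  t=0,i=9
  [12] .##.. => .  t=1,i=12
  [11] .#.## => #  t=2,i=12
  [10] .#.#. => .  t=3,i=7
  [9] .#..# => .  t=1,i=6
  [8] .#... => .  t=3,i=9
  [7] ..### => .  t=2,i=7
  [6] ..##. => #  t=1,i=8
  [5] ..#.# => #  t=3,i=6
  [4] ..#.. => .  t=1,i=5
  [3] ...## => #  t=2,i=6
  [2] ...#. => .  t=1,i=4
  [1] ....# => .  t=1,i=3
  [0] ..... => .  t=1,i=0
  bits 10000011010111110110100001101000 = 2204067944

2204067944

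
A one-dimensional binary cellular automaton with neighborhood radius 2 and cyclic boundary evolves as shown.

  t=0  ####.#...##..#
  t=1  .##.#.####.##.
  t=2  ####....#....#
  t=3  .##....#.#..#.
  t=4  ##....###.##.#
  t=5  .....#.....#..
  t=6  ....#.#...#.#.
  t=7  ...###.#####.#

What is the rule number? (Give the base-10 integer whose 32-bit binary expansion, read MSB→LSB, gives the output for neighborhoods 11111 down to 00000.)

3322816364

  ##### -> #   bit 31 = 1  t=0,i=1
  ####. -> #   bit 30 = 1  t=0,i=2
  ###.# -> .   bit 29 = 0  t=0,i=3
  ###.. -> .   bit 28 = 0  t=2,i=3
  ##.## -> .   bit 27 = 0  t=1,i=10
  ##.#. -> #   bit 26 = 1  t=0,i=4
  ##..# -> #   bit 25 = 1  t=0,i=11
  ##... -> .   bit 24 = 0  t=2,i=4
  #.### -> .   bit 23 = 0  t=1,i=6
  #.##. -> .   bit 22 = 0  t=1,i=11
  #.#.# -> .   bit 21 = 0  t=1,i=4
  #.#.. -> .   bit 20 = 0  t=0,i=5
  #..## -> #   bit 19 = 1  t=0,i=12
  #..#. -> #   bit 18 = 1  t=3,i=11
  #...# -> #   bit 17 = 1  t=0,i=7
  #.... -> .   bit 16 = 0  t=2,i=5
  .#### -> .   bit 15 = 0  t=0,i=0
  .###. -> .   bit 14 = 0  t=4,i=0
  .##.# -> #   bit 13 = 1  t=1,i=2
  .##.. -> .   bit 12 = 0  t=0,i=10
  .#.## -> .   bit 11 = 0  t=1,i=5
  .#.#. -> #   bit 10 = 1  t=3,i=8
  .#..# -> #   bit 9 = 1  t=3,i=10
  .#... -> #   bit 8 = 1  t=0,i=6
  ..### -> .   bit 7 = 0  t=0,i=13
  ..##. -> #   bit 6 = 1  t=0,i=9
  ..#.# -> #   bit 5 = 1  t=3,i=7
  ..#.. -> .   bit 4 = 0  t=2,i=8
  ...## -> #   bit 3 = 1  t=0,i=8
  ...#. -> #   bit 2 = 1  t=2,i=7
  ....# -> .   bit 1 = 0  t=2,i=6
  ..... -> .   bit 0 = 0  t=5,i=0
  bits 11000110000011100010011101101100 = 3322816364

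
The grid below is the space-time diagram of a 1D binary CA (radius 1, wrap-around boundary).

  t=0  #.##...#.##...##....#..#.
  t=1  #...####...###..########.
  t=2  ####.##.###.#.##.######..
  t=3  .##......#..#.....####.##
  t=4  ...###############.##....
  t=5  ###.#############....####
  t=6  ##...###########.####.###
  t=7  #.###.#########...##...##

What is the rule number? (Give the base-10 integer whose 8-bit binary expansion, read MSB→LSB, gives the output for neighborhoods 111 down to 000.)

  ### -> #   bit 7 = 1  t=1,i=5
  ##. -> .   bit 6 = 0  t=0,i=3
  #.# -> .   bit 5 = 0  t=0,i=1
  #.. -> #   bit 4 = 1  t=0,i=4
  .## -> .   bit 3 = 0  t=0,i=2
  .#. -> #   bit 2 = 1  t=0,i=0
  ..# -> #   bit 1 = 1  t=0,i=6
  ... -> #   bit 0 = 1  t=0,i=5
  bits 10010111 = 151

151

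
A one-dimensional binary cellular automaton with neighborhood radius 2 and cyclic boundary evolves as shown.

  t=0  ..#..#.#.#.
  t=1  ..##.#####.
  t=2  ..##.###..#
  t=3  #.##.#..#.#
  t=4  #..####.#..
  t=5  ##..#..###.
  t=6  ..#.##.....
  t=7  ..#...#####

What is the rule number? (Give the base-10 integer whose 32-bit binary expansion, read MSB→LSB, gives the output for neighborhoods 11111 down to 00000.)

  ##### -> #   bit 31 = 1  t=1,i=7
  ####. -> .   bit 30 = 0  t=1,i=8
  ###.# -> .   bit 29 = 0  t=4,i=6
  ###.. -> .   bit 28 = 0  t=1,i=9
  ##.## -> .   bit 27 = 0  t=1,i=4
  ##.#. -> #   bit 26 = 1  t=3,i=4
  ##..# -> #   bit 25 = 1  t=2,i=8
  ##... -> #   bit 24 = 1  t=1,i=10
  #.### -> #   bit 23 = 1  t=1,i=5
  #.##. -> .   bit 22 = 0  t=3,i=2
  #.#.# -> #   bit 21 = 1  t=0,i=7
  #.#.. -> #   bit 20 = 1  t=0,i=9
  #..## -> .   bit 19 = 0  t=2,i=1
  #..#. -> .   bit 18 = 0  t=0,i=4
  #...# -> .   bit 17 = 0  t=0,i=0
  #.... -> #   bit 16 = 1  t=6,i=7
  .#### -> #   bit 15 = 1  t=1,i=6
  .###. -> .   bit 14 = 0  t=2,i=6
  .##.# -> #   bit 13 = 1  t=1,i=3
  .##.. -> .   bit 12 = 0  t=5,i=1
  .#.## -> .   bit 11 = 0  t=3,i=9
  .#.#. -> #   bit 10 = 1  t=0,i=6
  .#..# -> #   bit 9 = 1  t=0,i=3
  .#... -> .   bit 8 = 0  t=0,i=10
  ..### -> .   bit 7 = 0  t=4,i=3
  ..##. -> #   bit 6 = 1  t=1,i=2
  ..#.# -> #   bit 5 = 1  t=0,i=5
  ..#.. -> #   bit 4 = 1  t=0,i=2
  ...## -> .   bit 3 = 0  t=1,i=1
  ...#. -> .   bit 2 = 0  t=0,i=1
  ....# -> .   bit 1 = 0  t=6,i=0
  ..... -> #   bit 0 = 1  t=6,i=8
  bits 10000111101100011010011001110001 = 2276566641

2276566641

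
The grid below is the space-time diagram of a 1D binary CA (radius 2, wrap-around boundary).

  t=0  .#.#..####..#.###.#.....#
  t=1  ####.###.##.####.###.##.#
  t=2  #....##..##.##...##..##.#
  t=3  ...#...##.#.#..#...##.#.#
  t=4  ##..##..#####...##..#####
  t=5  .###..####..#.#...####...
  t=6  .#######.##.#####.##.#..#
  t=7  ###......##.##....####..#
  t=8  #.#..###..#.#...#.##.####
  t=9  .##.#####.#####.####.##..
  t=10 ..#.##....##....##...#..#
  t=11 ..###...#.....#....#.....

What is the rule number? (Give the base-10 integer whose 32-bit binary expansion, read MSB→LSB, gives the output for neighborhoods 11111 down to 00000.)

  #####|.  b31=0 t=1,i=1
  ####.|.  b30=0 t=0,i=8
  ###.#|.  b29=0 t=0,i=16
  ###..|#  b28=1 t=0,i=9
  ##.##|.  b27=0 t=1,i=4
  ##.#.|#  b26=1 t=0,i=17
  ##..#|#  b25=1 t=0,i=10
  ##...|.  b24=0 t=2,i=1
  #.###|#  b23=1 t=0,i=14
  #.##.|#  b22=1 t=1,i=9
  #.#.#|#  b21=1 t=0,i=1
  #.#..|#  b20=1 t=0,i=3
  #..##|#  b19=1 t=0,i=5
  #..#.|.  b18=0 t=0,i=11
  #...#|#  b17=1 t=2,i=15
  #....|.  b16=0 t=0,i=20
  .####|#  b15=1 t=0,i=7
  .###.|#  b14=1 t=0,i=15
  .##.#|#  b13=1 t=1,i=10
  .##..|.  b12=0 t=2,i=0
  .#.##|#  b11=1 t=0,i=13
  .#.#.|#  b10=1 t=0,i=0
  .#..#|.  b9=0 t=0,i=4
  .#...|#  b8=1 t=0,i=19
  ..###|#  b7=1 t=0,i=6
  ..##.|.  b6=0 t=2,i=5
  ..#.#|#  b5=1 t=0,i=12
  ..#..|.  b4=0 t=3,i=3
  ...##|.  b3=0 t=2,i=4
  ...#.|.  b2=0 t=0,i=23
  ....#|#  b1=1 t=0,i=22
  .....|#  b0=1 t=0,i=21
  bits 00010110111110101110110110100011 = 385543587

385543587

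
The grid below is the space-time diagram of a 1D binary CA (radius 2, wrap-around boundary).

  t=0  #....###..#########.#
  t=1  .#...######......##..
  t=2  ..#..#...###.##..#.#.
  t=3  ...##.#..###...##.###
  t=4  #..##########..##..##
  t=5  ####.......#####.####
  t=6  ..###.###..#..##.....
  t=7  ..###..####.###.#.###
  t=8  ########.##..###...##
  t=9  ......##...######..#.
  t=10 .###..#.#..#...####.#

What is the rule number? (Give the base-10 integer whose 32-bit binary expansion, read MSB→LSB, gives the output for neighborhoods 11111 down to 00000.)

  ##### -> .   bit 31 = 0  t=0,i=12
  ####. -> #   bit 30 = 1  t=0,i=17
  ###.# -> #   bit 29 = 1  t=0,i=18
  ###.. -> #   bit 28 = 1  t=0,i=7
  ##.## -> .   bit 27 = 0  t=0,i=19
  ##.#. -> #   bit 26 = 1  t=3,i=5
  ##..# -> #   bit 25 = 1  t=0,i=8
  ##... -> #   bit 24 = 1  t=0,i=1
  #.### -> .   bit 23 = 0  t=3,i=18
  #.##. -> .   bit 22 = 0  t=0,i=20
  #.#.# -> .   bit 21 = 0  t=7,i=16
  #.#.. -> #   bit 20 = 1  t=2,i=19
  #..## -> #   bit 19 = 1  t=0,i=9
  #..#. -> #   bit 18 = 1  t=2,i=4
  #...# -> .   bit 17 = 0  t=1,i=3
  #.... -> .   bit 16 = 0  t=0,i=2
  .#### -> .   bit 15 = 0  t=0,i=11
  .###. -> #   bit 14 = 1  t=0,i=6
  .##.# -> #   bit 13 = 1  t=3,i=4
  .##.. -> .   bit 12 = 0  t=0,i=0
  .#.## -> .   bit 11 = 0  t=7,i=17
  .#.#. -> #   bit 10 = 1  t=2,i=18
  .#..# -> #   bit 9 = 1  t=2,i=3
  .#... -> #   bit 8 = 1  t=1,i=2
  ..### -> #   bit 7 = 1  t=0,i=5
  ..##. -> #   bit 6 = 1  t=1,i=17
  ..#.# -> .   bit 5 = 0  t=2,i=17
  ..#.. -> .   bit 4 = 0  t=1,i=1
  ...## -> .   bit 3 = 0  t=0,i=4
  ...#. -> .   bit 2 = 0  t=1,i=0
  ....# -> .   bit 1 = 0  t=0,i=3
  ..... -> #   bit 0 = 1  t=1,i=13
  bits 01110111000111000110011111000001 = 1998350273

1998350273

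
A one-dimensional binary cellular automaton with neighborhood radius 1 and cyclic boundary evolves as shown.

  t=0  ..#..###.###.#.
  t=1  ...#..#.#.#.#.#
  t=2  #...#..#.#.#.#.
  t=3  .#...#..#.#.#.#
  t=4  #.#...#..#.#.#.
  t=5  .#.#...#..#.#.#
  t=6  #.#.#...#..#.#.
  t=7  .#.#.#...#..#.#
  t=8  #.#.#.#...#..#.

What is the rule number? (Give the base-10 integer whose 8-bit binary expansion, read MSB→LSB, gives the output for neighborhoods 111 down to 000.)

  nb ###: next=#  (t=0,i=6, bit7=1)
  nb ##.: next=.  (t=0,i=7, bit6=0)
  nb #.#: next=#  (t=0,i=8, bit5=1)
  nb #..: next=#  (t=0,i=3, bit4=1)
  nb .##: next=.  (t=0,i=5, bit3=0)
  nb .#.: next=.  (t=0,i=2, bit2=0)
  nb ..#: next=.  (t=0,i=1, bit1=0)
  nb ...: next=.  (t=0,i=0, bit0=0)
  bits 10110000 = 176

176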